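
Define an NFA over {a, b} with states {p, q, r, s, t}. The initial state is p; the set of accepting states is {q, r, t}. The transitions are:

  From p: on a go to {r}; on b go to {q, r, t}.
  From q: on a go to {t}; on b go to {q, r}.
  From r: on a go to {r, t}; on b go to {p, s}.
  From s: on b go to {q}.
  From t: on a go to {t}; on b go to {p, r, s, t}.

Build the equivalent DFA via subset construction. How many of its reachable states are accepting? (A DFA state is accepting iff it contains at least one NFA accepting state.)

Start state of the DFA: {p}.
{p} --a--> {r}  [new]
{p} --b--> {q, r, t}  [new]
{r} --a--> {r, t}  [new]
{r} --b--> {p, s}  [new]
{q, r, t} --a--> {r, t}  [seen]
{q, r, t} --b--> {p, q, r, s, t}  [new]
{r, t} --a--> {r, t}  [seen]
{r, t} --b--> {p, r, s, t}  [new]
{p, s} --a--> {r}  [seen]
{p, s} --b--> {q, r, t}  [seen]
{p, q, r, s, t} --a--> {r, t}  [seen]
{p, q, r, s, t} --b--> {p, q, r, s, t}  [seen]
{p, r, s, t} --a--> {r, t}  [seen]
{p, r, s, t} --b--> {p, q, r, s, t}  [seen]
Reachable DFA states: {p}, {r}, {q, r, t}, {r, t}, {p, s}, {p, q, r, s, t}, {p, r, s, t}.
Accepting DFA states (contain an NFA accepting state): {r}, {q, r, t}, {r, t}, {p, q, r, s, t}, {p, r, s, t}.

5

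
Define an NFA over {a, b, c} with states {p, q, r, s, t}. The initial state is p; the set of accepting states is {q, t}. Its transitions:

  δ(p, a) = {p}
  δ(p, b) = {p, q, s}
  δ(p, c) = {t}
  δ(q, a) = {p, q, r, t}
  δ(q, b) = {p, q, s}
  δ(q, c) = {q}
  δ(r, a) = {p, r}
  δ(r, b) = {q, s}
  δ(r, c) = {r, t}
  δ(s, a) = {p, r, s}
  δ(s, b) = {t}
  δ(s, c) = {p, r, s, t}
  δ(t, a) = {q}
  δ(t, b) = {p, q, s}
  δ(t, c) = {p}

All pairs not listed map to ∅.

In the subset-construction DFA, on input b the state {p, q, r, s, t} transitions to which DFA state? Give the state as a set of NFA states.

{p, q, s, t}

δ(p,b) = {p, q, s}; δ(q,b) = {p, q, s}; δ(r,b) = {q, s}; δ(s,b) = {t}; δ(t,b) = {p, q, s}.
Union: {p, q, s, t}.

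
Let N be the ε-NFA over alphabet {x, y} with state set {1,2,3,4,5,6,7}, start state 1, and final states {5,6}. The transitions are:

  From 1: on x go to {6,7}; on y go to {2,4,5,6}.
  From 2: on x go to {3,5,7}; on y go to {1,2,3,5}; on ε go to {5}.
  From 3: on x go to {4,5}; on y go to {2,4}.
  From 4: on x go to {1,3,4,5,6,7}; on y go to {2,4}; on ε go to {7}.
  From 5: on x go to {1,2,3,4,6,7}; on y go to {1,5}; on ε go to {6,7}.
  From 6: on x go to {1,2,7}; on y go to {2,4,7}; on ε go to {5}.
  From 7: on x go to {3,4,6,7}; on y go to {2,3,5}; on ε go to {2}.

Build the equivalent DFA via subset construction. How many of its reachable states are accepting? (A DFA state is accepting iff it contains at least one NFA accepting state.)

3

Start state of the DFA: {1} (ε-closure of the NFA start).
{1} --x--> {2,5,6,7}  [new]
{1} --y--> {2,4,5,6,7}  [new]
{2,5,6,7} --x--> {1,2,3,4,5,6,7}  [new]
{2,5,6,7} --y--> {1,2,3,4,5,6,7}  [seen]
{2,4,5,6,7} --x--> {1,2,3,4,5,6,7}  [seen]
{2,4,5,6,7} --y--> {1,2,3,4,5,6,7}  [seen]
{1,2,3,4,5,6,7} --x--> {1,2,3,4,5,6,7}  [seen]
{1,2,3,4,5,6,7} --y--> {1,2,3,4,5,6,7}  [seen]
Reachable DFA states: {1}, {2,5,6,7}, {2,4,5,6,7}, {1,2,3,4,5,6,7}.
Accepting DFA states (contain an NFA accepting state): {2,5,6,7}, {2,4,5,6,7}, {1,2,3,4,5,6,7}.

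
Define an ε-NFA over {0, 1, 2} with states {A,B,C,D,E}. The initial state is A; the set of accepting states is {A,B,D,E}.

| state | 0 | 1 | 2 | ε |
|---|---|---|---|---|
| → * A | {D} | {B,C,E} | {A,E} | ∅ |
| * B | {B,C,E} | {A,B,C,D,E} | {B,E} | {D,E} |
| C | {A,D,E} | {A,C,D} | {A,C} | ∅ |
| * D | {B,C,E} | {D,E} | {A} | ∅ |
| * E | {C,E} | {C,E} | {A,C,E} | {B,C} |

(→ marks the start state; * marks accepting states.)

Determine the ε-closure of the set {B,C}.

{B,C,D,E}

Begin with {B,C}.
B →ε {D,E}; add D, E.
ε-closure = {B,C,D,E}.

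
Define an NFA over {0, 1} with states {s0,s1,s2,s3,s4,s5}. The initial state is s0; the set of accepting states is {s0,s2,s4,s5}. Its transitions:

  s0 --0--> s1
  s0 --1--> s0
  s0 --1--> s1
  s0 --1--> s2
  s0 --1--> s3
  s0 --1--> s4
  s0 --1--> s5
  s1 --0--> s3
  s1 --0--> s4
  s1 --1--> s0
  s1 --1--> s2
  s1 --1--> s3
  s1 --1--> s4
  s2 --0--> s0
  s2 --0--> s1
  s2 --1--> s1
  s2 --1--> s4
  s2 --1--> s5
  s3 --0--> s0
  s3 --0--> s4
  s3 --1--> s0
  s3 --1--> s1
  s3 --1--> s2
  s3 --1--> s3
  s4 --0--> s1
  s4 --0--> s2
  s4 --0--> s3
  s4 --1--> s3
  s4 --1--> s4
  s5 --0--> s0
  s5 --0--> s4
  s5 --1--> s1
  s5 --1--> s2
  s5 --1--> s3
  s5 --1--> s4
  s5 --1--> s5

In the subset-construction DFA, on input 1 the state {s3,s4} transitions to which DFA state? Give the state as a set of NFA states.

{s0,s1,s2,s3,s4}

δ(s3,1) = {s0,s1,s2,s3}; δ(s4,1) = {s3,s4}.
Union: {s0,s1,s2,s3,s4}.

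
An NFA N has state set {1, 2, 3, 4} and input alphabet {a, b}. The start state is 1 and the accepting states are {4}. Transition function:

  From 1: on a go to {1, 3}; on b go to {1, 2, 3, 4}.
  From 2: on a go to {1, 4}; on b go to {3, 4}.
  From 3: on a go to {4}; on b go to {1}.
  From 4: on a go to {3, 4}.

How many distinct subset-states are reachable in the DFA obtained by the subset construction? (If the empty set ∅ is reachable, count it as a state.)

Start state of the DFA: {1}.
{1} --a--> {1, 3}  [new]
{1} --b--> {1, 2, 3, 4}  [new]
{1, 3} --a--> {1, 3, 4}  [new]
{1, 3} --b--> {1, 2, 3, 4}  [seen]
{1, 2, 3, 4} --a--> {1, 3, 4}  [seen]
{1, 2, 3, 4} --b--> {1, 2, 3, 4}  [seen]
{1, 3, 4} --a--> {1, 3, 4}  [seen]
{1, 3, 4} --b--> {1, 2, 3, 4}  [seen]
Reachable DFA states: {1}, {1, 3}, {1, 2, 3, 4}, {1, 3, 4}.

4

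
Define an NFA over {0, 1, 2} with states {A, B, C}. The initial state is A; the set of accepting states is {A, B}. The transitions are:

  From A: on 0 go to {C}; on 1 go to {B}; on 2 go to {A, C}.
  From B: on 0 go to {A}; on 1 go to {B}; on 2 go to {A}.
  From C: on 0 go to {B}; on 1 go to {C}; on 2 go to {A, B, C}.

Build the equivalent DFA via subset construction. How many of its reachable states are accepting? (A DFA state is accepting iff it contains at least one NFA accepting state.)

Start state of the DFA: {A}.
{A} --0--> {C}  [new]
{A} --1--> {B}  [new]
{A} --2--> {A, C}  [new]
{C} --0--> {B}  [seen]
{C} --1--> {C}  [seen]
{C} --2--> {A, B, C}  [new]
{B} --0--> {A}  [seen]
{B} --1--> {B}  [seen]
{B} --2--> {A}  [seen]
{A, C} --0--> {B, C}  [new]
{A, C} --1--> {B, C}  [seen]
{A, C} --2--> {A, B, C}  [seen]
{A, B, C} --0--> {A, B, C}  [seen]
{A, B, C} --1--> {B, C}  [seen]
{A, B, C} --2--> {A, B, C}  [seen]
{B, C} --0--> {A, B}  [new]
{B, C} --1--> {B, C}  [seen]
{B, C} --2--> {A, B, C}  [seen]
{A, B} --0--> {A, C}  [seen]
{A, B} --1--> {B}  [seen]
{A, B} --2--> {A, C}  [seen]
Reachable DFA states: {A}, {C}, {B}, {A, C}, {A, B, C}, {B, C}, {A, B}.
Accepting DFA states (contain an NFA accepting state): {A}, {B}, {A, C}, {A, B, C}, {B, C}, {A, B}.

6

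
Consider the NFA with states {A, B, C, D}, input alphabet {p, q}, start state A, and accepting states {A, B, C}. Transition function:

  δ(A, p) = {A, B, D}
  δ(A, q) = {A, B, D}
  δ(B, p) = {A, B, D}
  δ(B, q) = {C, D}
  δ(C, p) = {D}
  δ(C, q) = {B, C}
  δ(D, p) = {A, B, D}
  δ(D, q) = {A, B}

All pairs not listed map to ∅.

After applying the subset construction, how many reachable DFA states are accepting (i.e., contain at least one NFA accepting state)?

3

Start state of the DFA: {A}.
{A} --p--> {A, B, D}  [new]
{A} --q--> {A, B, D}  [seen]
{A, B, D} --p--> {A, B, D}  [seen]
{A, B, D} --q--> {A, B, C, D}  [new]
{A, B, C, D} --p--> {A, B, D}  [seen]
{A, B, C, D} --q--> {A, B, C, D}  [seen]
Reachable DFA states: {A}, {A, B, D}, {A, B, C, D}.
Accepting DFA states (contain an NFA accepting state): {A}, {A, B, D}, {A, B, C, D}.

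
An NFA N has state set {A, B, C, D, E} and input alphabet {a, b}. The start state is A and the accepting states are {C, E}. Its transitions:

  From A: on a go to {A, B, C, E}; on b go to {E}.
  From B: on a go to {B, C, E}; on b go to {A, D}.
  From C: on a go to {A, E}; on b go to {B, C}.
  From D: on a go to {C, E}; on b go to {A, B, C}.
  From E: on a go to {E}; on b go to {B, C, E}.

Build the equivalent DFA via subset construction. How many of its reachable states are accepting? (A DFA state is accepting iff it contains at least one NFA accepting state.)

4

Start state of the DFA: {A}.
{A} --a--> {A, B, C, E}  [new]
{A} --b--> {E}  [new]
{A, B, C, E} --a--> {A, B, C, E}  [seen]
{A, B, C, E} --b--> {A, B, C, D, E}  [new]
{E} --a--> {E}  [seen]
{E} --b--> {B, C, E}  [new]
{A, B, C, D, E} --a--> {A, B, C, E}  [seen]
{A, B, C, D, E} --b--> {A, B, C, D, E}  [seen]
{B, C, E} --a--> {A, B, C, E}  [seen]
{B, C, E} --b--> {A, B, C, D, E}  [seen]
Reachable DFA states: {A}, {A, B, C, E}, {E}, {A, B, C, D, E}, {B, C, E}.
Accepting DFA states (contain an NFA accepting state): {A, B, C, E}, {E}, {A, B, C, D, E}, {B, C, E}.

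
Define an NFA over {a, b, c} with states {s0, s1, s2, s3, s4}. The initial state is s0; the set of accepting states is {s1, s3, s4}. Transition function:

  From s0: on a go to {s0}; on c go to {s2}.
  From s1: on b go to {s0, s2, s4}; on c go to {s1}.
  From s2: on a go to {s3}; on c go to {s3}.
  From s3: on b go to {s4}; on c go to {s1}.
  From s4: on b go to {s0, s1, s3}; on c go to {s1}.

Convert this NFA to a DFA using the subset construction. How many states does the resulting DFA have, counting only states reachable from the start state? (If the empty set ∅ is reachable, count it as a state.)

12

Start state of the DFA: {s0}.
{s0} --a--> {s0}  [seen]
{s0} --b--> ∅  [new]
{s0} --c--> {s2}  [new]
∅ --a--> ∅  [seen]
∅ --b--> ∅  [seen]
∅ --c--> ∅  [seen]
{s2} --a--> {s3}  [new]
{s2} --b--> ∅  [seen]
{s2} --c--> {s3}  [seen]
{s3} --a--> ∅  [seen]
{s3} --b--> {s4}  [new]
{s3} --c--> {s1}  [new]
{s4} --a--> ∅  [seen]
{s4} --b--> {s0, s1, s3}  [new]
{s4} --c--> {s1}  [seen]
{s1} --a--> ∅  [seen]
{s1} --b--> {s0, s2, s4}  [new]
{s1} --c--> {s1}  [seen]
{s0, s1, s3} --a--> {s0}  [seen]
{s0, s1, s3} --b--> {s0, s2, s4}  [seen]
{s0, s1, s3} --c--> {s1, s2}  [new]
{s0, s2, s4} --a--> {s0, s3}  [new]
{s0, s2, s4} --b--> {s0, s1, s3}  [seen]
{s0, s2, s4} --c--> {s1, s2, s3}  [new]
{s1, s2} --a--> {s3}  [seen]
{s1, s2} --b--> {s0, s2, s4}  [seen]
{s1, s2} --c--> {s1, s3}  [new]
{s0, s3} --a--> {s0}  [seen]
{s0, s3} --b--> {s4}  [seen]
{s0, s3} --c--> {s1, s2}  [seen]
{s1, s2, s3} --a--> {s3}  [seen]
{s1, s2, s3} --b--> {s0, s2, s4}  [seen]
{s1, s2, s3} --c--> {s1, s3}  [seen]
{s1, s3} --a--> ∅  [seen]
{s1, s3} --b--> {s0, s2, s4}  [seen]
{s1, s3} --c--> {s1}  [seen]
Reachable DFA states: {s0}, ∅, {s2}, {s3}, {s4}, {s1}, {s0, s1, s3}, {s0, s2, s4}, {s1, s2}, {s0, s3}, {s1, s2, s3}, {s1, s3}.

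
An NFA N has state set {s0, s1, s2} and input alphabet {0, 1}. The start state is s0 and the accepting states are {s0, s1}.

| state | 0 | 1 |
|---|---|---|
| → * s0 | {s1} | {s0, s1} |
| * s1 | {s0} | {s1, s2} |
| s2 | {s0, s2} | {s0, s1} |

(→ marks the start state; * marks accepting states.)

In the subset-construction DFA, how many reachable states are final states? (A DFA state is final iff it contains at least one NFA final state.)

Start state of the DFA: {s0}.
{s0} --0--> {s1}  [new]
{s0} --1--> {s0, s1}  [new]
{s1} --0--> {s0}  [seen]
{s1} --1--> {s1, s2}  [new]
{s0, s1} --0--> {s0, s1}  [seen]
{s0, s1} --1--> {s0, s1, s2}  [new]
{s1, s2} --0--> {s0, s2}  [new]
{s1, s2} --1--> {s0, s1, s2}  [seen]
{s0, s1, s2} --0--> {s0, s1, s2}  [seen]
{s0, s1, s2} --1--> {s0, s1, s2}  [seen]
{s0, s2} --0--> {s0, s1, s2}  [seen]
{s0, s2} --1--> {s0, s1}  [seen]
Reachable DFA states: {s0}, {s1}, {s0, s1}, {s1, s2}, {s0, s1, s2}, {s0, s2}.
Accepting DFA states (contain an NFA accepting state): {s0}, {s1}, {s0, s1}, {s1, s2}, {s0, s1, s2}, {s0, s2}.

6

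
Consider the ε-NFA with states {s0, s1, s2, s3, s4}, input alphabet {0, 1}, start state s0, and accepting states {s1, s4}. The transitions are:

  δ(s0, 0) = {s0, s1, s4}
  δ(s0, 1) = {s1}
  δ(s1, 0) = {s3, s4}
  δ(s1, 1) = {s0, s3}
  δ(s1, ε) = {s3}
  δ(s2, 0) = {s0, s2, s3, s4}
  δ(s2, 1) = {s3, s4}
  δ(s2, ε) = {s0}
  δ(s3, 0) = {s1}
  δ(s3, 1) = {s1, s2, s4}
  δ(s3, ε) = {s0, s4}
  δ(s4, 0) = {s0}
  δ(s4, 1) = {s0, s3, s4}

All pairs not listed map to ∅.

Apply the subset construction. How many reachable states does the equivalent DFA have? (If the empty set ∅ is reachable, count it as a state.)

3

Start state of the DFA: {s0} (ε-closure of the NFA start).
{s0} --0--> {s0, s1, s3, s4}  [new]
{s0} --1--> {s0, s1, s3, s4}  [seen]
{s0, s1, s3, s4} --0--> {s0, s1, s3, s4}  [seen]
{s0, s1, s3, s4} --1--> {s0, s1, s2, s3, s4}  [new]
{s0, s1, s2, s3, s4} --0--> {s0, s1, s2, s3, s4}  [seen]
{s0, s1, s2, s3, s4} --1--> {s0, s1, s2, s3, s4}  [seen]
Reachable DFA states: {s0}, {s0, s1, s3, s4}, {s0, s1, s2, s3, s4}.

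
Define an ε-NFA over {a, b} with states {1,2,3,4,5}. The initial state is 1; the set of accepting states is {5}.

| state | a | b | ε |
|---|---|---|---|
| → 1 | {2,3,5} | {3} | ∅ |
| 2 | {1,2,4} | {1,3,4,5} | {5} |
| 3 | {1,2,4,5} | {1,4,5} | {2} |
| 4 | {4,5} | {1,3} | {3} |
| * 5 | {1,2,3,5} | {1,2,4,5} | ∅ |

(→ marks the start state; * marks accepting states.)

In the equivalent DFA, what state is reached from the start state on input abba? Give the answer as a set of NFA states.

{1,2,3,4,5}

Start: {1}.
δ(1,a) = {2,3,5}.
Union: {2,3,5}.
After a: {2,3,5}.
δ(2,b) = {1,3,4,5}; δ(3,b) = {1,4,5}; δ(5,b) = {1,2,4,5}.
Union: {1,2,3,4,5}.
After b: {1,2,3,4,5}.
δ(1,b) = {3}; δ(2,b) = {1,3,4,5}; δ(3,b) = {1,4,5}; δ(4,b) = {1,3}; δ(5,b) = {1,2,4,5}.
Union: {1,2,3,4,5}.
After b: {1,2,3,4,5}.
δ(1,a) = {2,3,5}; δ(2,a) = {1,2,4}; δ(3,a) = {1,2,4,5}; δ(4,a) = {4,5}; δ(5,a) = {1,2,3,5}.
Union: {1,2,3,4,5}.
After a: {1,2,3,4,5}.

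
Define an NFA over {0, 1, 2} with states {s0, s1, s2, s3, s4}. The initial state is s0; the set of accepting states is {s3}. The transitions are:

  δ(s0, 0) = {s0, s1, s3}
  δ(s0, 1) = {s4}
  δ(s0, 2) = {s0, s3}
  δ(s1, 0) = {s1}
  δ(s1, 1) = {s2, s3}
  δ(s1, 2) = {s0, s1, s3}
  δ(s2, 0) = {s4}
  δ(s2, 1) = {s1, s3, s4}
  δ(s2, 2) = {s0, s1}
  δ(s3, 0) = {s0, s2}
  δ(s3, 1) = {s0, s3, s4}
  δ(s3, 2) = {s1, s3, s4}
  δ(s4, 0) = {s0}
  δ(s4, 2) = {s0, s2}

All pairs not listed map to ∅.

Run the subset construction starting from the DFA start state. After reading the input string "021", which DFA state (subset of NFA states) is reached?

{s0, s2, s3, s4}

Start: {s0}.
δ(s0,0) = {s0, s1, s3}.
Union: {s0, s1, s3}.
After 0: {s0, s1, s3}.
δ(s0,2) = {s0, s3}; δ(s1,2) = {s0, s1, s3}; δ(s3,2) = {s1, s3, s4}.
Union: {s0, s1, s3, s4}.
After 2: {s0, s1, s3, s4}.
δ(s0,1) = {s4}; δ(s1,1) = {s2, s3}; δ(s3,1) = {s0, s3, s4}; δ(s4,1) = ∅.
Union: {s0, s2, s3, s4}.
After 1: {s0, s2, s3, s4}.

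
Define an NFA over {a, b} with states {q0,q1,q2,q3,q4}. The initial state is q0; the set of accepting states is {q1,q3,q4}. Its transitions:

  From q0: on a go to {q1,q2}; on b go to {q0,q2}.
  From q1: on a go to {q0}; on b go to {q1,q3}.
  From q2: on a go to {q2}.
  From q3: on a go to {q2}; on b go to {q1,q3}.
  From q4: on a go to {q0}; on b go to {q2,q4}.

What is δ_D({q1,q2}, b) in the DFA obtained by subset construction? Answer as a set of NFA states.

{q1,q3}

δ(q1,b) = {q1,q3}; δ(q2,b) = ∅.
Union: {q1,q3}.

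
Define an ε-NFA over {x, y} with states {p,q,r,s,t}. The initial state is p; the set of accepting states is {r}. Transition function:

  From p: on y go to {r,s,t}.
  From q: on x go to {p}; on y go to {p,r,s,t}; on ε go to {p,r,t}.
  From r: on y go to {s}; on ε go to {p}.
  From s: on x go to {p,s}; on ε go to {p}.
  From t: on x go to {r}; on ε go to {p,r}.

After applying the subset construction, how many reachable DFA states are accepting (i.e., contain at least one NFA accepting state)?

2

Start state of the DFA: {p} (ε-closure of the NFA start).
{p} --x--> ∅  [new]
{p} --y--> {p,r,s,t}  [new]
∅ --x--> ∅  [seen]
∅ --y--> ∅  [seen]
{p,r,s,t} --x--> {p,r,s}  [new]
{p,r,s,t} --y--> {p,r,s,t}  [seen]
{p,r,s} --x--> {p,s}  [new]
{p,r,s} --y--> {p,r,s,t}  [seen]
{p,s} --x--> {p,s}  [seen]
{p,s} --y--> {p,r,s,t}  [seen]
Reachable DFA states: {p}, ∅, {p,r,s,t}, {p,r,s}, {p,s}.
Accepting DFA states (contain an NFA accepting state): {p,r,s,t}, {p,r,s}.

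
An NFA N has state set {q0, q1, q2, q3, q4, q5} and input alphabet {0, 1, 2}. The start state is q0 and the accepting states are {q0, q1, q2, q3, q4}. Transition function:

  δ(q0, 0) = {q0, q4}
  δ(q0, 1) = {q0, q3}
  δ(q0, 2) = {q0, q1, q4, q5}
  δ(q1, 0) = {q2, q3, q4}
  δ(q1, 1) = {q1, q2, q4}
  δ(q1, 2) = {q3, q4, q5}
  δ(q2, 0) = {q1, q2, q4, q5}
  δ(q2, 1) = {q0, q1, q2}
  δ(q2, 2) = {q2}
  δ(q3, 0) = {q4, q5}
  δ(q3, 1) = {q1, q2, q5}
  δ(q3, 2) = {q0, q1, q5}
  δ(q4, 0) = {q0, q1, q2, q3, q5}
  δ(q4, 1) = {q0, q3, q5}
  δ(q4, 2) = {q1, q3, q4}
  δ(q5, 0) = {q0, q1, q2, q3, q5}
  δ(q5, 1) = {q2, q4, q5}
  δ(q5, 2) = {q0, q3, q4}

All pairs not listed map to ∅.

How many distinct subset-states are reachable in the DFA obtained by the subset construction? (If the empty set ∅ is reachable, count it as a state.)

Start state of the DFA: {q0}.
{q0} --0--> {q0, q4}  [new]
{q0} --1--> {q0, q3}  [new]
{q0} --2--> {q0, q1, q4, q5}  [new]
{q0, q4} --0--> {q0, q1, q2, q3, q4, q5}  [new]
{q0, q4} --1--> {q0, q3, q5}  [new]
{q0, q4} --2--> {q0, q1, q3, q4, q5}  [new]
{q0, q3} --0--> {q0, q4, q5}  [new]
{q0, q3} --1--> {q0, q1, q2, q3, q5}  [new]
{q0, q3} --2--> {q0, q1, q4, q5}  [seen]
{q0, q1, q4, q5} --0--> {q0, q1, q2, q3, q4, q5}  [seen]
{q0, q1, q4, q5} --1--> {q0, q1, q2, q3, q4, q5}  [seen]
{q0, q1, q4, q5} --2--> {q0, q1, q3, q4, q5}  [seen]
{q0, q1, q2, q3, q4, q5} --0--> {q0, q1, q2, q3, q4, q5}  [seen]
{q0, q1, q2, q3, q4, q5} --1--> {q0, q1, q2, q3, q4, q5}  [seen]
{q0, q1, q2, q3, q4, q5} --2--> {q0, q1, q2, q3, q4, q5}  [seen]
{q0, q3, q5} --0--> {q0, q1, q2, q3, q4, q5}  [seen]
{q0, q3, q5} --1--> {q0, q1, q2, q3, q4, q5}  [seen]
{q0, q3, q5} --2--> {q0, q1, q3, q4, q5}  [seen]
{q0, q1, q3, q4, q5} --0--> {q0, q1, q2, q3, q4, q5}  [seen]
{q0, q1, q3, q4, q5} --1--> {q0, q1, q2, q3, q4, q5}  [seen]
{q0, q1, q3, q4, q5} --2--> {q0, q1, q3, q4, q5}  [seen]
{q0, q4, q5} --0--> {q0, q1, q2, q3, q4, q5}  [seen]
{q0, q4, q5} --1--> {q0, q2, q3, q4, q5}  [new]
{q0, q4, q5} --2--> {q0, q1, q3, q4, q5}  [seen]
{q0, q1, q2, q3, q5} --0--> {q0, q1, q2, q3, q4, q5}  [seen]
{q0, q1, q2, q3, q5} --1--> {q0, q1, q2, q3, q4, q5}  [seen]
{q0, q1, q2, q3, q5} --2--> {q0, q1, q2, q3, q4, q5}  [seen]
{q0, q2, q3, q4, q5} --0--> {q0, q1, q2, q3, q4, q5}  [seen]
{q0, q2, q3, q4, q5} --1--> {q0, q1, q2, q3, q4, q5}  [seen]
{q0, q2, q3, q4, q5} --2--> {q0, q1, q2, q3, q4, q5}  [seen]
Reachable DFA states: {q0}, {q0, q4}, {q0, q3}, {q0, q1, q4, q5}, {q0, q1, q2, q3, q4, q5}, {q0, q3, q5}, {q0, q1, q3, q4, q5}, {q0, q4, q5}, {q0, q1, q2, q3, q5}, {q0, q2, q3, q4, q5}.

10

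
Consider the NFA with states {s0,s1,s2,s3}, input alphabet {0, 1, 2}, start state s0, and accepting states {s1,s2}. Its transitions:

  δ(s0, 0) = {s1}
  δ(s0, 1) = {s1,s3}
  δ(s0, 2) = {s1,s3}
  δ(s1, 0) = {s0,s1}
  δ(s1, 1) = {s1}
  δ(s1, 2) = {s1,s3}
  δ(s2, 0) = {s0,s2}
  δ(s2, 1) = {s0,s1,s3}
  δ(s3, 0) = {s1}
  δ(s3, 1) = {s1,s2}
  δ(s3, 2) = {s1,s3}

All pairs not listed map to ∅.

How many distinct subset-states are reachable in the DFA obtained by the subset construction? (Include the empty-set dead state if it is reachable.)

9

Start state of the DFA: {s0}.
{s0} --0--> {s1}  [new]
{s0} --1--> {s1,s3}  [new]
{s0} --2--> {s1,s3}  [seen]
{s1} --0--> {s0,s1}  [new]
{s1} --1--> {s1}  [seen]
{s1} --2--> {s1,s3}  [seen]
{s1,s3} --0--> {s0,s1}  [seen]
{s1,s3} --1--> {s1,s2}  [new]
{s1,s3} --2--> {s1,s3}  [seen]
{s0,s1} --0--> {s0,s1}  [seen]
{s0,s1} --1--> {s1,s3}  [seen]
{s0,s1} --2--> {s1,s3}  [seen]
{s1,s2} --0--> {s0,s1,s2}  [new]
{s1,s2} --1--> {s0,s1,s3}  [new]
{s1,s2} --2--> {s1,s3}  [seen]
{s0,s1,s2} --0--> {s0,s1,s2}  [seen]
{s0,s1,s2} --1--> {s0,s1,s3}  [seen]
{s0,s1,s2} --2--> {s1,s3}  [seen]
{s0,s1,s3} --0--> {s0,s1}  [seen]
{s0,s1,s3} --1--> {s1,s2,s3}  [new]
{s0,s1,s3} --2--> {s1,s3}  [seen]
{s1,s2,s3} --0--> {s0,s1,s2}  [seen]
{s1,s2,s3} --1--> {s0,s1,s2,s3}  [new]
{s1,s2,s3} --2--> {s1,s3}  [seen]
{s0,s1,s2,s3} --0--> {s0,s1,s2}  [seen]
{s0,s1,s2,s3} --1--> {s0,s1,s2,s3}  [seen]
{s0,s1,s2,s3} --2--> {s1,s3}  [seen]
Reachable DFA states: {s0}, {s1}, {s1,s3}, {s0,s1}, {s1,s2}, {s0,s1,s2}, {s0,s1,s3}, {s1,s2,s3}, {s0,s1,s2,s3}.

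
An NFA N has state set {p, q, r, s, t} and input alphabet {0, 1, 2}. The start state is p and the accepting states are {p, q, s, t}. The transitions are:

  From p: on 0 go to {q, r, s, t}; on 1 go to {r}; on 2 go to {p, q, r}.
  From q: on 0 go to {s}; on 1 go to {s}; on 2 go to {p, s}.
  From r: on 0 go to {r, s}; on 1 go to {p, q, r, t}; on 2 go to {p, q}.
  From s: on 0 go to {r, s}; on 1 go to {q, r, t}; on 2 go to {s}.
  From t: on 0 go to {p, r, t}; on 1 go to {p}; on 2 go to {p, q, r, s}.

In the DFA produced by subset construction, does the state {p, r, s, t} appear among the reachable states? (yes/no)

yes

Start state of the DFA: {p}.
{p} --0--> {q, r, s, t}  [new]
{p} --1--> {r}  [new]
{p} --2--> {p, q, r}  [new]
{q, r, s, t} --0--> {p, r, s, t}  [new]
{q, r, s, t} --1--> {p, q, r, s, t}  [new]
{q, r, s, t} --2--> {p, q, r, s}  [new]
{r} --0--> {r, s}  [new]
{r} --1--> {p, q, r, t}  [new]
{r} --2--> {p, q}  [new]
{p, q, r} --0--> {q, r, s, t}  [seen]
{p, q, r} --1--> {p, q, r, s, t}  [seen]
{p, q, r} --2--> {p, q, r, s}  [seen]
{p, r, s, t} --0--> {p, q, r, s, t}  [seen]
{p, r, s, t} --1--> {p, q, r, t}  [seen]
{p, r, s, t} --2--> {p, q, r, s}  [seen]
{p, q, r, s, t} --0--> {p, q, r, s, t}  [seen]
{p, q, r, s, t} --1--> {p, q, r, s, t}  [seen]
{p, q, r, s, t} --2--> {p, q, r, s}  [seen]
{p, q, r, s} --0--> {q, r, s, t}  [seen]
{p, q, r, s} --1--> {p, q, r, s, t}  [seen]
{p, q, r, s} --2--> {p, q, r, s}  [seen]
{r, s} --0--> {r, s}  [seen]
{r, s} --1--> {p, q, r, t}  [seen]
{r, s} --2--> {p, q, s}  [new]
{p, q, r, t} --0--> {p, q, r, s, t}  [seen]
{p, q, r, t} --1--> {p, q, r, s, t}  [seen]
{p, q, r, t} --2--> {p, q, r, s}  [seen]
{p, q} --0--> {q, r, s, t}  [seen]
{p, q} --1--> {r, s}  [seen]
{p, q} --2--> {p, q, r, s}  [seen]
{p, q, s} --0--> {q, r, s, t}  [seen]
{p, q, s} --1--> {q, r, s, t}  [seen]
{p, q, s} --2--> {p, q, r, s}  [seen]
Reachable DFA states: {p}, {q, r, s, t}, {r}, {p, q, r}, {p, r, s, t}, {p, q, r, s, t}, {p, q, r, s}, {r, s}, {p, q, r, t}, {p, q}, {p, q, s}.
{p, r, s, t} is among them.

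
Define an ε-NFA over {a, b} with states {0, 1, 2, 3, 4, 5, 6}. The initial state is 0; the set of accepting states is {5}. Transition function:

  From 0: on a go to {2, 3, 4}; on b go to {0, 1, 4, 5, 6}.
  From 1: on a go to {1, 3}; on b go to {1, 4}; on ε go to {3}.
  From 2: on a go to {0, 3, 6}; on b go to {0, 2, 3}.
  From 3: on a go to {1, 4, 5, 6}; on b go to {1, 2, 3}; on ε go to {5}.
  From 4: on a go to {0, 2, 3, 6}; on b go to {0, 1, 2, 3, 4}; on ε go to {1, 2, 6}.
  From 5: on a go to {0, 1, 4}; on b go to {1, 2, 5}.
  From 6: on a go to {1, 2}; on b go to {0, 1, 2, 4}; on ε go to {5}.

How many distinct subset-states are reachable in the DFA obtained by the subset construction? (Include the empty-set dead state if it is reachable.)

3

Start state of the DFA: {0} (ε-closure of the NFA start).
{0} --a--> {1, 2, 3, 4, 5, 6}  [new]
{0} --b--> {0, 1, 2, 3, 4, 5, 6}  [new]
{1, 2, 3, 4, 5, 6} --a--> {0, 1, 2, 3, 4, 5, 6}  [seen]
{1, 2, 3, 4, 5, 6} --b--> {0, 1, 2, 3, 4, 5, 6}  [seen]
{0, 1, 2, 3, 4, 5, 6} --a--> {0, 1, 2, 3, 4, 5, 6}  [seen]
{0, 1, 2, 3, 4, 5, 6} --b--> {0, 1, 2, 3, 4, 5, 6}  [seen]
Reachable DFA states: {0}, {1, 2, 3, 4, 5, 6}, {0, 1, 2, 3, 4, 5, 6}.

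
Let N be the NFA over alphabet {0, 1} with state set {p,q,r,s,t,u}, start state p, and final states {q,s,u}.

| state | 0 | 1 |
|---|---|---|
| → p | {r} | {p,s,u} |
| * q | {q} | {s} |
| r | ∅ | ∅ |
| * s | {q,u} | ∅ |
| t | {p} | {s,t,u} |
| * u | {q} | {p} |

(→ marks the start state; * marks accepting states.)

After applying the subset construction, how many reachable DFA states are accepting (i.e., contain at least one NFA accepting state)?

6

Start state of the DFA: {p}.
{p} --0--> {r}  [new]
{p} --1--> {p,s,u}  [new]
{r} --0--> ∅  [new]
{r} --1--> ∅  [seen]
{p,s,u} --0--> {q,r,u}  [new]
{p,s,u} --1--> {p,s,u}  [seen]
∅ --0--> ∅  [seen]
∅ --1--> ∅  [seen]
{q,r,u} --0--> {q}  [new]
{q,r,u} --1--> {p,s}  [new]
{q} --0--> {q}  [seen]
{q} --1--> {s}  [new]
{p,s} --0--> {q,r,u}  [seen]
{p,s} --1--> {p,s,u}  [seen]
{s} --0--> {q,u}  [new]
{s} --1--> ∅  [seen]
{q,u} --0--> {q}  [seen]
{q,u} --1--> {p,s}  [seen]
Reachable DFA states: {p}, {r}, {p,s,u}, ∅, {q,r,u}, {q}, {p,s}, {s}, {q,u}.
Accepting DFA states (contain an NFA accepting state): {p,s,u}, {q,r,u}, {q}, {p,s}, {s}, {q,u}.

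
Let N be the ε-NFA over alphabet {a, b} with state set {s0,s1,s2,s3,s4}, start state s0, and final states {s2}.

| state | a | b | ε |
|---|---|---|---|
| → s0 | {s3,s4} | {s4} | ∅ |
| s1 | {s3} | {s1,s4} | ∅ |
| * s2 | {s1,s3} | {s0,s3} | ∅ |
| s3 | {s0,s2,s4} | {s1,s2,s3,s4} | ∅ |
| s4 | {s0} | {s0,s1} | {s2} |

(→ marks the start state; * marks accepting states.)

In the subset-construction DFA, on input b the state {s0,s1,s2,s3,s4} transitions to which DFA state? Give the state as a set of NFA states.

{s0,s1,s2,s3,s4}

δ(s0,b) = {s4}; δ(s1,b) = {s1,s4}; δ(s2,b) = {s0,s3}; δ(s3,b) = {s1,s2,s3,s4}; δ(s4,b) = {s0,s1}.
Union: {s0,s1,s2,s3,s4}.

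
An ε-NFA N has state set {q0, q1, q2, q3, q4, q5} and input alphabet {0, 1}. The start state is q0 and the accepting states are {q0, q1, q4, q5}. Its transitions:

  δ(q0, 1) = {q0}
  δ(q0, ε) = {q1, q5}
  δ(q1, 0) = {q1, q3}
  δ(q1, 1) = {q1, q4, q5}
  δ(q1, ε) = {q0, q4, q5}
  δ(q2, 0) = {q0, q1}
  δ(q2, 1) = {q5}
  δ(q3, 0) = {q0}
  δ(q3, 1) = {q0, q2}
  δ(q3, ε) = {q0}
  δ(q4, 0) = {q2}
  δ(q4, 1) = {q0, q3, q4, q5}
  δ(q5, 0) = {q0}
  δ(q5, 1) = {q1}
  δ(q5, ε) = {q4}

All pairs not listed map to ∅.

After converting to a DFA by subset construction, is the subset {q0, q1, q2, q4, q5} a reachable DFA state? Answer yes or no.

Start state of the DFA: {q0, q1, q4, q5} (ε-closure of the NFA start).
{q0, q1, q4, q5} --0--> {q0, q1, q2, q3, q4, q5}  [new]
{q0, q1, q4, q5} --1--> {q0, q1, q3, q4, q5}  [new]
{q0, q1, q2, q3, q4, q5} --0--> {q0, q1, q2, q3, q4, q5}  [seen]
{q0, q1, q2, q3, q4, q5} --1--> {q0, q1, q2, q3, q4, q5}  [seen]
{q0, q1, q3, q4, q5} --0--> {q0, q1, q2, q3, q4, q5}  [seen]
{q0, q1, q3, q4, q5} --1--> {q0, q1, q2, q3, q4, q5}  [seen]
Reachable DFA states: {q0, q1, q4, q5}, {q0, q1, q2, q3, q4, q5}, {q0, q1, q3, q4, q5}.
{q0, q1, q2, q4, q5} is not among them.

no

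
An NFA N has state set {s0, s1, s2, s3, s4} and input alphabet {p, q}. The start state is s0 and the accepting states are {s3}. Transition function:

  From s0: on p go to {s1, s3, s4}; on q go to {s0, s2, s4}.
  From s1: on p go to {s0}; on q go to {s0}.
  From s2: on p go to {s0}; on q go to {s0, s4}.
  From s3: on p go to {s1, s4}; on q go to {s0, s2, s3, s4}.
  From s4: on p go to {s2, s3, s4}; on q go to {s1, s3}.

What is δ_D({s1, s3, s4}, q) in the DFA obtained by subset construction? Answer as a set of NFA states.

{s0, s1, s2, s3, s4}

δ(s1,q) = {s0}; δ(s3,q) = {s0, s2, s3, s4}; δ(s4,q) = {s1, s3}.
Union: {s0, s1, s2, s3, s4}.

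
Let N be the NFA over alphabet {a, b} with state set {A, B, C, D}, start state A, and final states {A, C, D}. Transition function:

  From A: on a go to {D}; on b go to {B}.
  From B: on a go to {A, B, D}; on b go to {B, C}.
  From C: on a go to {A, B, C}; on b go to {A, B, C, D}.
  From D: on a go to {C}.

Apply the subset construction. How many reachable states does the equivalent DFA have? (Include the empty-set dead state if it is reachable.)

9

Start state of the DFA: {A}.
{A} --a--> {D}  [new]
{A} --b--> {B}  [new]
{D} --a--> {C}  [new]
{D} --b--> ∅  [new]
{B} --a--> {A, B, D}  [new]
{B} --b--> {B, C}  [new]
{C} --a--> {A, B, C}  [new]
{C} --b--> {A, B, C, D}  [new]
∅ --a--> ∅  [seen]
∅ --b--> ∅  [seen]
{A, B, D} --a--> {A, B, C, D}  [seen]
{A, B, D} --b--> {B, C}  [seen]
{B, C} --a--> {A, B, C, D}  [seen]
{B, C} --b--> {A, B, C, D}  [seen]
{A, B, C} --a--> {A, B, C, D}  [seen]
{A, B, C} --b--> {A, B, C, D}  [seen]
{A, B, C, D} --a--> {A, B, C, D}  [seen]
{A, B, C, D} --b--> {A, B, C, D}  [seen]
Reachable DFA states: {A}, {D}, {B}, {C}, ∅, {A, B, D}, {B, C}, {A, B, C}, {A, B, C, D}.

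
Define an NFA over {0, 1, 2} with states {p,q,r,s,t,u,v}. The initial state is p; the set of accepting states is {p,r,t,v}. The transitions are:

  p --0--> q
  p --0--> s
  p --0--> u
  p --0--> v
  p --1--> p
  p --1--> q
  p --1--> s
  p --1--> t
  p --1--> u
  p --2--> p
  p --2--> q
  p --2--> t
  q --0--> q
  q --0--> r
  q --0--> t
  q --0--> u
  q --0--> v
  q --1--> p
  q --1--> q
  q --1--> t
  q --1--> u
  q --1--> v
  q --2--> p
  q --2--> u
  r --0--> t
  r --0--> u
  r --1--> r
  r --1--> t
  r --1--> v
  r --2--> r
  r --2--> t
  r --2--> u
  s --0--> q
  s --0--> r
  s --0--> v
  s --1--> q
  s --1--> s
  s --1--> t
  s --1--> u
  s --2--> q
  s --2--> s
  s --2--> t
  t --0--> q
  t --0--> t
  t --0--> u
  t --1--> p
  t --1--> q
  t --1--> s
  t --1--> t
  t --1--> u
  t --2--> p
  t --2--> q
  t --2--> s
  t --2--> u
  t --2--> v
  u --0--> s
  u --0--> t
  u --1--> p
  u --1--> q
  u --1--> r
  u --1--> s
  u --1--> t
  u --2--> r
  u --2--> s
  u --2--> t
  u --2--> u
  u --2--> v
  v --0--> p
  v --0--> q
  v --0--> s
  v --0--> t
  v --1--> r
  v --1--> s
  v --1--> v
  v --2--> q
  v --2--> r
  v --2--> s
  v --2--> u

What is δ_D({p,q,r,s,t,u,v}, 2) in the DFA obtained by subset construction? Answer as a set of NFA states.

δ(p,2) = {p,q,t}; δ(q,2) = {p,u}; δ(r,2) = {r,t,u}; δ(s,2) = {q,s,t}; δ(t,2) = {p,q,s,u,v}; δ(u,2) = {r,s,t,u,v}; δ(v,2) = {q,r,s,u}.
Union: {p,q,r,s,t,u,v}.

{p,q,r,s,t,u,v}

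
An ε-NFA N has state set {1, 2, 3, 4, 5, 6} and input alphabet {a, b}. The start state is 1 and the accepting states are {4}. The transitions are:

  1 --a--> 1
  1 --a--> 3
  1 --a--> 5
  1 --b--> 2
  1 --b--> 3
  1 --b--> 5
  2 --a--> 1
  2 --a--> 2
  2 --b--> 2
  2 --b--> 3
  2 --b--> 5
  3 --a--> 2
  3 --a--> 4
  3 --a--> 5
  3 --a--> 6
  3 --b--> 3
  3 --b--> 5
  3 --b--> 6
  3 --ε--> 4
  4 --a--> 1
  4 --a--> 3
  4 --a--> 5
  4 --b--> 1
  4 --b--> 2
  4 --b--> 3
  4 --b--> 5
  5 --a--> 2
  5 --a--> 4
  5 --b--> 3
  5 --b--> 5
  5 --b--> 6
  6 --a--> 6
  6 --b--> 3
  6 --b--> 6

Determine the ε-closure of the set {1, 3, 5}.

{1, 3, 4, 5}

Begin with {1, 3, 5}.
3 →ε {4}; add 4.
ε-closure = {1, 3, 4, 5}.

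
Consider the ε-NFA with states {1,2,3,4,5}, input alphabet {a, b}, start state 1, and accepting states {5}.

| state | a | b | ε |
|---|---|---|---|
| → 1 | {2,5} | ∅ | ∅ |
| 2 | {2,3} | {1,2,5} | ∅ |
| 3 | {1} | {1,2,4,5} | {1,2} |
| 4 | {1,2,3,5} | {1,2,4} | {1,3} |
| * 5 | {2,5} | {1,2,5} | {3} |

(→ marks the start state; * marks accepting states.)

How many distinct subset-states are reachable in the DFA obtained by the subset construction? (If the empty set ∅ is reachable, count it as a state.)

4

Start state of the DFA: {1} (ε-closure of the NFA start).
{1} --a--> {1,2,3,5}  [new]
{1} --b--> ∅  [new]
{1,2,3,5} --a--> {1,2,3,5}  [seen]
{1,2,3,5} --b--> {1,2,3,4,5}  [new]
∅ --a--> ∅  [seen]
∅ --b--> ∅  [seen]
{1,2,3,4,5} --a--> {1,2,3,5}  [seen]
{1,2,3,4,5} --b--> {1,2,3,4,5}  [seen]
Reachable DFA states: {1}, {1,2,3,5}, ∅, {1,2,3,4,5}.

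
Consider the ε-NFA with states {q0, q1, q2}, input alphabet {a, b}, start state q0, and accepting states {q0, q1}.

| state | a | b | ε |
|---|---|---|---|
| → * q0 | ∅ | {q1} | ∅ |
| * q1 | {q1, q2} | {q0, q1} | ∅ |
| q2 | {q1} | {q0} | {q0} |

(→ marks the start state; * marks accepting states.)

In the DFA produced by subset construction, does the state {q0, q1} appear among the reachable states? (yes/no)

yes

Start state of the DFA: {q0} (ε-closure of the NFA start).
{q0} --a--> ∅  [new]
{q0} --b--> {q1}  [new]
∅ --a--> ∅  [seen]
∅ --b--> ∅  [seen]
{q1} --a--> {q0, q1, q2}  [new]
{q1} --b--> {q0, q1}  [new]
{q0, q1, q2} --a--> {q0, q1, q2}  [seen]
{q0, q1, q2} --b--> {q0, q1}  [seen]
{q0, q1} --a--> {q0, q1, q2}  [seen]
{q0, q1} --b--> {q0, q1}  [seen]
Reachable DFA states: {q0}, ∅, {q1}, {q0, q1, q2}, {q0, q1}.
{q0, q1} is among them.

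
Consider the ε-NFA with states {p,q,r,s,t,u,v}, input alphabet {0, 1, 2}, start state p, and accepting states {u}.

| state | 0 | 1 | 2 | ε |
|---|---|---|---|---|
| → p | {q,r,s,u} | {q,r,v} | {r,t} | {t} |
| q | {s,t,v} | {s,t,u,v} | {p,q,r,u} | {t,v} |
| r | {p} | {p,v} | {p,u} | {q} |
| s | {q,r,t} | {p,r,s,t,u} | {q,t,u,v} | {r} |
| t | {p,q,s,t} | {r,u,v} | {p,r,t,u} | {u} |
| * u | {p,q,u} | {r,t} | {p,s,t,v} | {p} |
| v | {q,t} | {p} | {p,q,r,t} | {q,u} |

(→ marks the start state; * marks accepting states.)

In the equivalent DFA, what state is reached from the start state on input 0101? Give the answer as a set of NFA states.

Start: {p,t,u}.
δ(p,0) = {q,r,s,u}; δ(t,0) = {p,q,s,t}; δ(u,0) = {p,q,u}.
Union: {p,q,r,s,t,u}.
ε-closure gives {p,q,r,s,t,u,v}.
After 0: {p,q,r,s,t,u,v}.
δ(p,1) = {q,r,v}; δ(q,1) = {s,t,u,v}; δ(r,1) = {p,v}; δ(s,1) = {p,r,s,t,u}; δ(t,1) = {r,u,v}; δ(u,1) = {r,t}; δ(v,1) = {p}.
Union: {p,q,r,s,t,u,v}.
After 1: {p,q,r,s,t,u,v}.
δ(p,0) = {q,r,s,u}; δ(q,0) = {s,t,v}; δ(r,0) = {p}; δ(s,0) = {q,r,t}; δ(t,0) = {p,q,s,t}; δ(u,0) = {p,q,u}; δ(v,0) = {q,t}.
Union: {p,q,r,s,t,u,v}.
After 0: {p,q,r,s,t,u,v}.
δ(p,1) = {q,r,v}; δ(q,1) = {s,t,u,v}; δ(r,1) = {p,v}; δ(s,1) = {p,r,s,t,u}; δ(t,1) = {r,u,v}; δ(u,1) = {r,t}; δ(v,1) = {p}.
Union: {p,q,r,s,t,u,v}.
After 1: {p,q,r,s,t,u,v}.

{p,q,r,s,t,u,v}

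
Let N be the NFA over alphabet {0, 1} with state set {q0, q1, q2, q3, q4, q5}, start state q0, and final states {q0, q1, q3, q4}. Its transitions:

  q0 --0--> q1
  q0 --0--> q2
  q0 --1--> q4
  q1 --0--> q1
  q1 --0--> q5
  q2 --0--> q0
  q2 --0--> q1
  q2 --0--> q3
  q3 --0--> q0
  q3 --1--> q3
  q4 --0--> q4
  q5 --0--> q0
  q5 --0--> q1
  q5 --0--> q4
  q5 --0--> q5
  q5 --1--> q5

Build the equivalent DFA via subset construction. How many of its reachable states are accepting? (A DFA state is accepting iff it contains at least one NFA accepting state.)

10

Start state of the DFA: {q0}.
{q0} --0--> {q1, q2}  [new]
{q0} --1--> {q4}  [new]
{q1, q2} --0--> {q0, q1, q3, q5}  [new]
{q1, q2} --1--> ∅  [new]
{q4} --0--> {q4}  [seen]
{q4} --1--> ∅  [seen]
{q0, q1, q3, q5} --0--> {q0, q1, q2, q4, q5}  [new]
{q0, q1, q3, q5} --1--> {q3, q4, q5}  [new]
∅ --0--> ∅  [seen]
∅ --1--> ∅  [seen]
{q0, q1, q2, q4, q5} --0--> {q0, q1, q2, q3, q4, q5}  [new]
{q0, q1, q2, q4, q5} --1--> {q4, q5}  [new]
{q3, q4, q5} --0--> {q0, q1, q4, q5}  [new]
{q3, q4, q5} --1--> {q3, q5}  [new]
{q0, q1, q2, q3, q4, q5} --0--> {q0, q1, q2, q3, q4, q5}  [seen]
{q0, q1, q2, q3, q4, q5} --1--> {q3, q4, q5}  [seen]
{q4, q5} --0--> {q0, q1, q4, q5}  [seen]
{q4, q5} --1--> {q5}  [new]
{q0, q1, q4, q5} --0--> {q0, q1, q2, q4, q5}  [seen]
{q0, q1, q4, q5} --1--> {q4, q5}  [seen]
{q3, q5} --0--> {q0, q1, q4, q5}  [seen]
{q3, q5} --1--> {q3, q5}  [seen]
{q5} --0--> {q0, q1, q4, q5}  [seen]
{q5} --1--> {q5}  [seen]
Reachable DFA states: {q0}, {q1, q2}, {q4}, {q0, q1, q3, q5}, ∅, {q0, q1, q2, q4, q5}, {q3, q4, q5}, {q0, q1, q2, q3, q4, q5}, {q4, q5}, {q0, q1, q4, q5}, {q3, q5}, {q5}.
Accepting DFA states (contain an NFA accepting state): {q0}, {q1, q2}, {q4}, {q0, q1, q3, q5}, {q0, q1, q2, q4, q5}, {q3, q4, q5}, {q0, q1, q2, q3, q4, q5}, {q4, q5}, {q0, q1, q4, q5}, {q3, q5}.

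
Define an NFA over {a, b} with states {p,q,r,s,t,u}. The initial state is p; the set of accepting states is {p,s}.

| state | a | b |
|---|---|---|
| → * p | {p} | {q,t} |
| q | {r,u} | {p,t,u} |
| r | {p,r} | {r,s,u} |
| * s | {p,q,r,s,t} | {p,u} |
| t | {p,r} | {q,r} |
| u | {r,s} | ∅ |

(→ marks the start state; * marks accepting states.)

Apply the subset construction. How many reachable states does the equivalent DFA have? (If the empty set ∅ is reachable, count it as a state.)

Start state of the DFA: {p}.
{p} --a--> {p}  [seen]
{p} --b--> {q,t}  [new]
{q,t} --a--> {p,r,u}  [new]
{q,t} --b--> {p,q,r,t,u}  [new]
{p,r,u} --a--> {p,r,s}  [new]
{p,r,u} --b--> {q,r,s,t,u}  [new]
{p,q,r,t,u} --a--> {p,r,s,u}  [new]
{p,q,r,t,u} --b--> {p,q,r,s,t,u}  [new]
{p,r,s} --a--> {p,q,r,s,t}  [new]
{p,r,s} --b--> {p,q,r,s,t,u}  [seen]
{q,r,s,t,u} --a--> {p,q,r,s,t,u}  [seen]
{q,r,s,t,u} --b--> {p,q,r,s,t,u}  [seen]
{p,r,s,u} --a--> {p,q,r,s,t}  [seen]
{p,r,s,u} --b--> {p,q,r,s,t,u}  [seen]
{p,q,r,s,t,u} --a--> {p,q,r,s,t,u}  [seen]
{p,q,r,s,t,u} --b--> {p,q,r,s,t,u}  [seen]
{p,q,r,s,t} --a--> {p,q,r,s,t,u}  [seen]
{p,q,r,s,t} --b--> {p,q,r,s,t,u}  [seen]
Reachable DFA states: {p}, {q,t}, {p,r,u}, {p,q,r,t,u}, {p,r,s}, {q,r,s,t,u}, {p,r,s,u}, {p,q,r,s,t,u}, {p,q,r,s,t}.

9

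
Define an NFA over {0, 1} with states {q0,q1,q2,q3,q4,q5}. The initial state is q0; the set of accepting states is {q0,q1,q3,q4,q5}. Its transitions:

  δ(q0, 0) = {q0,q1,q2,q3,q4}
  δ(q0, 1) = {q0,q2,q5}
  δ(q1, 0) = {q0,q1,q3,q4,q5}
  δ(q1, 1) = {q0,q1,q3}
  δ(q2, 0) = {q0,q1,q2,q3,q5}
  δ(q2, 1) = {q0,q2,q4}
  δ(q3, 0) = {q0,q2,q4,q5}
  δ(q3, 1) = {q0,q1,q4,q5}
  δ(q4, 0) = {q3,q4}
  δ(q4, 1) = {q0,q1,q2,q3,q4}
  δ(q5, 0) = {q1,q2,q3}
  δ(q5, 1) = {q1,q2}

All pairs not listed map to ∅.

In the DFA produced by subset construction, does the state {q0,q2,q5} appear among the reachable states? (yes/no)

yes

Start state of the DFA: {q0}.
{q0} --0--> {q0,q1,q2,q3,q4}  [new]
{q0} --1--> {q0,q2,q5}  [new]
{q0,q1,q2,q3,q4} --0--> {q0,q1,q2,q3,q4,q5}  [new]
{q0,q1,q2,q3,q4} --1--> {q0,q1,q2,q3,q4,q5}  [seen]
{q0,q2,q5} --0--> {q0,q1,q2,q3,q4,q5}  [seen]
{q0,q2,q5} --1--> {q0,q1,q2,q4,q5}  [new]
{q0,q1,q2,q3,q4,q5} --0--> {q0,q1,q2,q3,q4,q5}  [seen]
{q0,q1,q2,q3,q4,q5} --1--> {q0,q1,q2,q3,q4,q5}  [seen]
{q0,q1,q2,q4,q5} --0--> {q0,q1,q2,q3,q4,q5}  [seen]
{q0,q1,q2,q4,q5} --1--> {q0,q1,q2,q3,q4,q5}  [seen]
Reachable DFA states: {q0}, {q0,q1,q2,q3,q4}, {q0,q2,q5}, {q0,q1,q2,q3,q4,q5}, {q0,q1,q2,q4,q5}.
{q0,q2,q5} is among them.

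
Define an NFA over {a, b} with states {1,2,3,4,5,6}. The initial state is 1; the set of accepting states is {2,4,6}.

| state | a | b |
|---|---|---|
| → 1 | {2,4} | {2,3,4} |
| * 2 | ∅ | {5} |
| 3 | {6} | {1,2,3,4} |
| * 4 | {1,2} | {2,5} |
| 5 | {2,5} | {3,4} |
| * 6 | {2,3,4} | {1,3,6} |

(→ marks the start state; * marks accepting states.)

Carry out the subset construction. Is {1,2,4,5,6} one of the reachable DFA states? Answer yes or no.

Start state of the DFA: {1}.
{1} --a--> {2,4}  [new]
{1} --b--> {2,3,4}  [new]
{2,4} --a--> {1,2}  [new]
{2,4} --b--> {2,5}  [new]
{2,3,4} --a--> {1,2,6}  [new]
{2,3,4} --b--> {1,2,3,4,5}  [new]
{1,2} --a--> {2,4}  [seen]
{1,2} --b--> {2,3,4,5}  [new]
{2,5} --a--> {2,5}  [seen]
{2,5} --b--> {3,4,5}  [new]
{1,2,6} --a--> {2,3,4}  [seen]
{1,2,6} --b--> {1,2,3,4,5,6}  [new]
{1,2,3,4,5} --a--> {1,2,4,5,6}  [new]
{1,2,3,4,5} --b--> {1,2,3,4,5}  [seen]
{2,3,4,5} --a--> {1,2,5,6}  [new]
{2,3,4,5} --b--> {1,2,3,4,5}  [seen]
{3,4,5} --a--> {1,2,5,6}  [seen]
{3,4,5} --b--> {1,2,3,4,5}  [seen]
{1,2,3,4,5,6} --a--> {1,2,3,4,5,6}  [seen]
{1,2,3,4,5,6} --b--> {1,2,3,4,5,6}  [seen]
{1,2,4,5,6} --a--> {1,2,3,4,5}  [seen]
{1,2,4,5,6} --b--> {1,2,3,4,5,6}  [seen]
{1,2,5,6} --a--> {2,3,4,5}  [seen]
{1,2,5,6} --b--> {1,2,3,4,5,6}  [seen]
Reachable DFA states: {1}, {2,4}, {2,3,4}, {1,2}, {2,5}, {1,2,6}, {1,2,3,4,5}, {2,3,4,5}, {3,4,5}, {1,2,3,4,5,6}, {1,2,4,5,6}, {1,2,5,6}.
{1,2,4,5,6} is among them.

yes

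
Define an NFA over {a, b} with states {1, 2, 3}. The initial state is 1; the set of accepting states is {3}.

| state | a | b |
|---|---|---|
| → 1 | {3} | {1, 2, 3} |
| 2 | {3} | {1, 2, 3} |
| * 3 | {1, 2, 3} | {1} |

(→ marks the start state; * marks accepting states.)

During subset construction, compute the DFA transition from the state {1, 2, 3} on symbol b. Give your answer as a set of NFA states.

{1, 2, 3}

δ(1,b) = {1, 2, 3}; δ(2,b) = {1, 2, 3}; δ(3,b) = {1}.
Union: {1, 2, 3}.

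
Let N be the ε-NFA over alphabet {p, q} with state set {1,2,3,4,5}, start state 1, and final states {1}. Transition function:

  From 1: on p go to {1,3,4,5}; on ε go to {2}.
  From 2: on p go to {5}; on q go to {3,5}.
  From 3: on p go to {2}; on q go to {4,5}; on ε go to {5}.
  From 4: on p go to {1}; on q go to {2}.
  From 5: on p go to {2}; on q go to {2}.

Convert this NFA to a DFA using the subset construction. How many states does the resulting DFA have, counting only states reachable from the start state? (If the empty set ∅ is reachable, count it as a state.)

10

Start state of the DFA: {1,2} (ε-closure of the NFA start).
{1,2} --p--> {1,2,3,4,5}  [new]
{1,2} --q--> {3,5}  [new]
{1,2,3,4,5} --p--> {1,2,3,4,5}  [seen]
{1,2,3,4,5} --q--> {2,3,4,5}  [new]
{3,5} --p--> {2}  [new]
{3,5} --q--> {2,4,5}  [new]
{2,3,4,5} --p--> {1,2,5}  [new]
{2,3,4,5} --q--> {2,3,4,5}  [seen]
{2} --p--> {5}  [new]
{2} --q--> {3,5}  [seen]
{2,4,5} --p--> {1,2,5}  [seen]
{2,4,5} --q--> {2,3,5}  [new]
{1,2,5} --p--> {1,2,3,4,5}  [seen]
{1,2,5} --q--> {2,3,5}  [seen]
{5} --p--> {2}  [seen]
{5} --q--> {2}  [seen]
{2,3,5} --p--> {2,5}  [new]
{2,3,5} --q--> {2,3,4,5}  [seen]
{2,5} --p--> {2,5}  [seen]
{2,5} --q--> {2,3,5}  [seen]
Reachable DFA states: {1,2}, {1,2,3,4,5}, {3,5}, {2,3,4,5}, {2}, {2,4,5}, {1,2,5}, {5}, {2,3,5}, {2,5}.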